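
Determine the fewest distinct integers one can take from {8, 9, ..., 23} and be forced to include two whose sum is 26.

12

A set avoiding the sum 26 can contain at most one of each pair {x, 26−x}, plus the 6 elements whose complement lies outside the range or equal to its own complement.
The integers 13, …, 23 (11 of them) are such a set: any two sum to at least 13+14 = 27 > 26.
Any 12th integer completes one of the 5 pairs, so 12 choices force a sum of 26.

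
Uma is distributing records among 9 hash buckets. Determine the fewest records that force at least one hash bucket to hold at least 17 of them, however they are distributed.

With 144 records one could put exactly 16 in each of the 9 hash buckets, and no hash bucket would reach 17.
By the pigeonhole principle, one more record must land in a hash bucket that already has 16, giving it 17.
So 9 × 16 + 1 = 145 records are required.

145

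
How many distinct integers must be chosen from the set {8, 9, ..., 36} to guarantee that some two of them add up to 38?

Group the elements by complementary pair {x, 38−x}: {8,30}, {9,29}, {10,28}, …, giving 11 two-element pairs, the single value 19 (it cannot pair with itself since the integers are distinct), and 6 integers whose partner 38−x falls outside [8,36].
Treating each of those 18 groups as a pigeonhole, one can pick one integer per group — 18 integers — with no two summing to 38.
The 19th integer lands in an occupied pair, forcing a sum of 38.

19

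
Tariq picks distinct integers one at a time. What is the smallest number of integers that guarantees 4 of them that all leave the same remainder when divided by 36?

Pigeonhole: the 36 residue classes mod 36 are the pigeonholes.
With 108 integers one could put 3 in each residue class and have no class reach 4.
The 109th integer pushes some class to 4, so 36·3 + 1 = 109.

109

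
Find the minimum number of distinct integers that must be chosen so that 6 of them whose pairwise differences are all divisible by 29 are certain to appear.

Integers whose pairwise differences are multiples of 29 are exactly those sharing a remainder mod 29. By pigeonhole, the 29 residue classes mod 29 are the pigeonholes.
With 145 integers one could put 5 in each residue class and have no class reach 6.
The 146th integer pushes some class to 6, so 29·5 + 1 = 146.

146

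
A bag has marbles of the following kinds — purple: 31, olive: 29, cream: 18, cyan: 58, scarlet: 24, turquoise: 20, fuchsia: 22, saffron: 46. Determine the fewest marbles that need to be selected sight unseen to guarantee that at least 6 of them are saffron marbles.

208

In the worst case for collecting saffron marbles, every non-saffron marble comes out first.
There are 31 + 29 + 18 + 58 + 24 + 20 + 22 = 202 non-saffron marbles altogether.
After those, each further marble must be saffron, so 202 + 6 = 208 draws guarantee 6 saffron marbles.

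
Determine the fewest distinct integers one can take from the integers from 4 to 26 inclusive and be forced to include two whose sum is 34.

15

Group the elements by complementary pair {x, 34−x}: {8,26}, {9,25}, {10,24}, …, giving 9 two-element pairs, the single value 17 (it cannot pair with itself since the integers are distinct), and 4 integers whose partner 34−x falls outside [4,26].
Treating each of those 14 groups as a pigeonhole, one can pick one integer per group — 14 integers — with no two summing to 34.
The 15th integer lands in an occupied pair, forcing a sum of 34.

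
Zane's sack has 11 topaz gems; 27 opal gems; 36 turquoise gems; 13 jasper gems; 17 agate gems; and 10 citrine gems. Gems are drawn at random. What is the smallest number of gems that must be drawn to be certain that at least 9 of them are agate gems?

In the worst case for collecting agate gems, every non-agate gem comes out first.
There are 11 + 27 + 36 + 13 + 10 = 97 non-agate gems altogether.
After those, each further gem must be agate, so 97 + 9 = 106 draws guarantee 9 agate gems.

106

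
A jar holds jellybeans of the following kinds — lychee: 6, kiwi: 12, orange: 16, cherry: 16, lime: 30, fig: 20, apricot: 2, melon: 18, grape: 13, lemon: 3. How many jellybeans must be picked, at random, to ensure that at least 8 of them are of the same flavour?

An adversary could hand out at most 7 jellybeans per flavour (lychee, apricot, lemon run out sooner): 6 + 7 + 7 + 7 + 7 + 7 + 2 + 7 + 7 + 3 = 60 jellybeans and still no flavour has 8.
One more jellybean lands in a flavour already at 7, so 61 draws are enough and 60 are not.

61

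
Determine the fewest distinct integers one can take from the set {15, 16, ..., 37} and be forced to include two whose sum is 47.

15

Two chosen integers sum to 47 exactly when both halves of some pair {x, 47−x} with 15 ≤ x ≤ 47−x ≤ 32 are chosen — 9 such pairs.
The remaining 5 elements (those with no distinct partner in range) can never complete a 47-sum, so the worst case takes all of them and one from each pair: 5 + 9 = 14.
Pigeonhole: the 15th integer has to be the second member of some pair, so 14 + 1 = 15.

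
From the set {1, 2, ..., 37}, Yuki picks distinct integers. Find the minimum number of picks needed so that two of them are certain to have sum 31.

23

Group the elements by complementary pair {x, 31−x}: {1,30}, {2,29}, {3,28}, …, giving 15 two-element pairs and 7 integers whose partner 31−x falls outside [1,37].
Treating each of those 22 groups as a pigeonhole, one can pick one integer per group — 22 integers — with no two summing to 31.
The 23rd integer lands in an occupied pair, forcing a sum of 31.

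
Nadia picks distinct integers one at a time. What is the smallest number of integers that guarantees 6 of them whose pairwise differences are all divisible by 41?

Integers whose pairwise differences are multiples of 41 are exactly those sharing a remainder mod 41. By the pigeonhole principle, the 41 residue classes mod 41 are the pigeonholes.
With 205 integers one could put 5 in each residue class and have no class reach 6.
The 206th integer pushes some class to 6, so 41·5 + 1 = 206.

206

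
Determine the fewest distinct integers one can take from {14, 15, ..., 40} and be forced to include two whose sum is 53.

15

Two chosen integers sum to 53 exactly when both halves of some pair {x, 53−x} with 14 ≤ x ≤ 53−x ≤ 39 are chosen — 13 such pairs.
The remaining 1 element (those with no distinct partner in range) can never complete a 53-sum, so the worst case takes all of them and one from each pair: 1 + 13 = 14.
The 15th integer has to be the second member of some pair, so 14 + 1 = 15.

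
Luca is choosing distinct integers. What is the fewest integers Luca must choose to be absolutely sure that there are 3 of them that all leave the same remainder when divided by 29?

By pigeonhole, the 29 residue classes mod 29 are the pigeonholes.
With 58 integers one could put 2 in each residue class and have no class reach 3.
The 59th integer pushes some class to 3, so 29·2 + 1 = 59.

59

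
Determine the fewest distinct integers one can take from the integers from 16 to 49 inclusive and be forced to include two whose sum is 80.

Two chosen integers sum to 80 exactly when both halves of some pair {x, 80−x} with 31 ≤ x ≤ 80−x ≤ 49 are chosen — 9 such pairs.
The remaining 16 elements (those with no distinct partner in range) can never complete a 80-sum, so the worst case takes all of them and one from each pair: 16 + 9 = 25.
The 26th integer has to be the second member of some pair, so 25 + 1 = 26.

26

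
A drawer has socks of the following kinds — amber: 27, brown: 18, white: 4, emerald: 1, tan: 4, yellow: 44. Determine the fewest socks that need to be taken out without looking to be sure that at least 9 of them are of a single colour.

34

The 6 colours are the holes; the socks drawn are the pigeons.
To avoid 9 of any one colour, the worst case takes at most 8 of each colour, or every sock of a colour that has fewer than 8.
That gives 8 + 8 + 4 + 1 + 4 + 8 = 33 socks with no colour reaching 9.
The next sock forces some colour to 9, so 33 + 1 = 34.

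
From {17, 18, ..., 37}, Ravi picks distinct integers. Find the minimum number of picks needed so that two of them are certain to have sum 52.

A set avoiding the sum 52 can contain at most one of each pair {x, 52−x}, plus the 3 elements whose complement lies outside the range or equal to its own complement.
The integers 26, …, 37 (12 of them) are such a set: any two sum to at least 26+27 = 53 > 52.
Any 13th integer completes one of the 9 pairs, so 13 choices force a sum of 52.

13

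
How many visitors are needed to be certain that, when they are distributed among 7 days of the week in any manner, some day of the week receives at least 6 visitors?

With 35 visitors one could put exactly 5 in each of the 7 days of the week, and no day of the week would reach 6.
One more visitor must land in a day of the week that already has 5, giving it 6.
So 7 × 5 + 1 = 36 visitors are required.

36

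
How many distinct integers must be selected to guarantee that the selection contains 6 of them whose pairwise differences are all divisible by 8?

Integers whose pairwise differences are multiples of 8 are exactly those sharing a remainder mod 8. The 8 residue classes mod 8 are the pigeonholes.
With 40 integers one could put 5 in each residue class and have no class reach 6.
The 41st integer pushes some class to 6, so 8·5 + 1 = 41.

41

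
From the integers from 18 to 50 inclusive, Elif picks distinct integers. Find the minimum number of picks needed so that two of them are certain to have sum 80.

Two chosen integers sum to 80 exactly when both halves of some pair {x, 80−x} with 30 ≤ x ≤ 80−x ≤ 50 are chosen — 10 such pairs.
The remaining 13 elements (those with no distinct partner in range) can never complete a 80-sum, so the worst case takes all of them and one from each pair: 13 + 10 = 23.
By pigeonhole, the 24th integer has to be the second member of some pair, so 23 + 1 = 24.

24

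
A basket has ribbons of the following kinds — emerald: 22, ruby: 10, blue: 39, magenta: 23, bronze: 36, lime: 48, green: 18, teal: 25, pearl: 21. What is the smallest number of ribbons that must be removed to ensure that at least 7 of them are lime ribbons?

201

In the worst case for collecting lime ribbons, every non-lime ribbon comes out first.
There are 22 + 10 + 39 + 23 + 36 + 18 + 25 + 21 = 194 non-lime ribbons altogether.
After those, each further ribbon must be lime, so 194 + 7 = 201 draws guarantee 7 lime ribbons.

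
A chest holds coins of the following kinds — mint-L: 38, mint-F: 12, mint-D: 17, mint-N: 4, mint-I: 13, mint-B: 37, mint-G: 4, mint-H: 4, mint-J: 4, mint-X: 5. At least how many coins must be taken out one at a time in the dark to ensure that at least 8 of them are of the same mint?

An adversary could hand out at most 7 coins per mint (5 mints run out sooner): 7 + 7 + 7 + 4 + 7 + 7 + 4 + 4 + 4 + 5 = 56 coins and still no mint has 8.
By the pigeonhole principle, one more coin lands in a mint already at 7, so 57 draws are enough and 56 are not.

57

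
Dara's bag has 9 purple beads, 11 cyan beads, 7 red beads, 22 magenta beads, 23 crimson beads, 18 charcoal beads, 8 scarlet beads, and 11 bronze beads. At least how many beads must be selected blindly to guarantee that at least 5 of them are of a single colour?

33

An adversary could hand out at most 4 beads per colour: 4 + 4 + 4 + 4 + 4 + 4 + 4 + 4 = 32 beads and still no colour has 5.
One more bead lands in a colour already at 4, so 33 draws are enough and 32 are not.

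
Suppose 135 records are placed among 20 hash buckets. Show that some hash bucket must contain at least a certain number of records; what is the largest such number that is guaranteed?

By the pigeonhole principle, the 20 hash buckets are the holes and the 135 records are the pigeons.
If every hash bucket held at most 6 records, the total would be at most 20 × 6 = 120, which is less than 135.
So some hash bucket holds at least ⌈135/20⌉ = 7 records.

7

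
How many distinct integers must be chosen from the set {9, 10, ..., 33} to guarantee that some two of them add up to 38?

16

Group the elements by complementary pair {x, 38−x}: {9,29}, {10,28}, {11,27}, …, giving 10 two-element pairs, the single value 19 (it cannot pair with itself since the integers are distinct), and 4 integers whose partner 38−x falls outside [9,33].
Treating each of those 15 groups as a pigeonhole, one can pick one integer per group — 15 integers — with no two summing to 38.
The 16th integer lands in an occupied pair, forcing a sum of 38.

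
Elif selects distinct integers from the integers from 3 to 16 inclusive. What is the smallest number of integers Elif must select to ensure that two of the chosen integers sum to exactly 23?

Group the elements by complementary pair {x, 23−x}: {7,16}, {8,15}, {9,14}, …, giving 5 two-element pairs and 4 integers whose partner 23−x falls outside [3,16].
By pigeonhole, treating each of those 9 groups as a pigeonhole, one can pick one integer per group — 9 integers — with no two summing to 23.
The 10th integer lands in an occupied pair, forcing a sum of 23.

10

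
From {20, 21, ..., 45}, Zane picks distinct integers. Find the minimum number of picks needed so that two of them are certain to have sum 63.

15

Two chosen integers sum to 63 exactly when both halves of some pair {x, 63−x} with 20 ≤ x ≤ 63−x ≤ 43 are chosen — 12 such pairs.
The remaining 2 elements (those with no distinct partner in range) can never complete a 63-sum, so the worst case takes all of them and one from each pair: 2 + 12 = 14.
Pigeonhole: the 15th integer has to be the second member of some pair, so 14 + 1 = 15.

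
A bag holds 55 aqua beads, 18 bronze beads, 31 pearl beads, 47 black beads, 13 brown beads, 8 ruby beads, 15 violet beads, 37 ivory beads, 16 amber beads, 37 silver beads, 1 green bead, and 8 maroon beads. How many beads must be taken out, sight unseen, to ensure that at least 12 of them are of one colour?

117

The 12 colours are the holes; the beads drawn are the pigeons.
To avoid 12 of any one colour, the worst case takes at most 11 of each colour, or every bead of a colour that has fewer than 11.
That gives 11 + 11 + 11 + 11 + 11 + 8 + 11 + 11 + 11 + 11 + 1 + 8 = 116 beads with no colour reaching 12.
The next bead forces some colour to 12, so 116 + 1 = 117.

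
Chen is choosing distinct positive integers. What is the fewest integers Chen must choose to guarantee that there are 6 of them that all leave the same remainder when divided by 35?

By the pigeonhole principle, the 35 residue classes mod 35 are the pigeonholes.
With 175 integers one could put 5 in each residue class and have no class reach 6.
The 176th integer pushes some class to 6, so 35·5 + 1 = 176.

176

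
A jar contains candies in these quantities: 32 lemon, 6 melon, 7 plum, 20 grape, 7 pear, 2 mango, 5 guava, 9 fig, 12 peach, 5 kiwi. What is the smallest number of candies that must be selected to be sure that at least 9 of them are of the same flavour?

65

Pigeonhole: put each drawn candy into a box by flavour. The largest draw with every box below 9 takes min(count, 8) from each flavour; flavours with fewer than 8 contribute all they have.
Σ min(cᵢ, 8) = 8 + 6 + 7 + 8 + 7 + 2 + 5 + 8 + 8 + 5 = 64.
Draw number 64 + 1 = 65 must push one box to 9.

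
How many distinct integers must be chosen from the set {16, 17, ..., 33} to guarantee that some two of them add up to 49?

10

Two chosen integers sum to 49 exactly when both halves of some pair {x, 49−x} with 16 ≤ x ≤ 49−x ≤ 33 are chosen — 9 such pairs.
Every element belongs to one of those pairs, so the worst case picks one from each: 9 integers.
By pigeonhole, the 10th integer has to be the second member of some pair, so 9 + 1 = 10.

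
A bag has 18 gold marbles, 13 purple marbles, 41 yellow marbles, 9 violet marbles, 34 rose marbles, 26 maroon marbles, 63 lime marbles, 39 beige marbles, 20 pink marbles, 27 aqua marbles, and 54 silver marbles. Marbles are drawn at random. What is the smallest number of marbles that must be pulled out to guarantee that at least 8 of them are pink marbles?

In the worst case for collecting pink marbles, every non-pink marble comes out first.
There are 18 + 13 + 41 + 9 + 34 + 26 + 63 + 39 + 27 + 54 = 324 non-pink marbles altogether.
After those, each further marble must be pink, so 324 + 8 = 332 draws guarantee 8 pink marbles.

332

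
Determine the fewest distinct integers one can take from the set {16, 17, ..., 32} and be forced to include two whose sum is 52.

12

Two chosen integers sum to 52 exactly when both halves of some pair {x, 52−x} with 20 ≤ x ≤ 52−x ≤ 32 are chosen — 6 such pairs.
The remaining 5 elements (those with no distinct partner in range) can never complete a 52-sum, so the worst case takes all of them and one from each pair: 5 + 6 = 11.
The 12th integer has to be the second member of some pair, so 11 + 1 = 12.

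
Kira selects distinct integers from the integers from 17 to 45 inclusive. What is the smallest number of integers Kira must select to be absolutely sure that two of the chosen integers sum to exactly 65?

17

A set avoiding the sum 65 can contain at most one of each pair {x, 65−x}, plus the 3 elements whose complement lies outside the range.
The integers 17, …, 32 (16 of them) are such a set: any two sum to at least 17+18 = 35 and at most 31+32 = 63 < 65.
Any 17th integer completes one of the 13 pairs, so 17 choices force a sum of 65.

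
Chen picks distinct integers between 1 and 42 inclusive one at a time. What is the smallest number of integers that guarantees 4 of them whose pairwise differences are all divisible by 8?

25

Integers whose pairwise differences are multiples of 8 are exactly those sharing a remainder mod 8. By pigeonhole, the 8 residue classes mod 8 are the pigeonholes.
With 24 integers one could put 3 in each residue class and have no class reach 4.
The 25th integer pushes some class to 4, so 8·3 + 1 = 25.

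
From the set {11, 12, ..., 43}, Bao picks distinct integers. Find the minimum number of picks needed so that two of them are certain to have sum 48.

21

A set avoiding the sum 48 can contain at most one of each pair {x, 48−x}, plus the 7 elements whose complement lies outside the range or equal to its own complement.
The integers 24, …, 43 (20 of them) are such a set: any two sum to at least 24+25 = 49 > 48.
Any 21st integer completes one of the 13 pairs, so 21 choices force a sum of 48.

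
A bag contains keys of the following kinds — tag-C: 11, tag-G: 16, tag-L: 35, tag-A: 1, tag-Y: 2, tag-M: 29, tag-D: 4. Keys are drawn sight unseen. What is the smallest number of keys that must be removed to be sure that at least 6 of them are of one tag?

Pigeonhole: the 7 tags are the holes; the keys drawn are the pigeons.
To avoid 6 of any one tag, the worst case takes at most 5 of each tag, or every key of a tag that has fewer than 5.
That gives 5 + 5 + 5 + 1 + 2 + 5 + 4 = 27 keys with no tag reaching 6.
The next key forces some tag to 6, so 27 + 1 = 28.

28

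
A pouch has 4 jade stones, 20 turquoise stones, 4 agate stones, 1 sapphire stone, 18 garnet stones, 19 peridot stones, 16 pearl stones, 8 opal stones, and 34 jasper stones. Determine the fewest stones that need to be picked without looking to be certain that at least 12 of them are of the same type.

73

An adversary could hand out at most 11 stones per type (4 types run out sooner): 4 + 11 + 4 + 1 + 11 + 11 + 11 + 8 + 11 = 72 stones and still no type has 12.
Pigeonhole: one more stone lands in a type already at 11, so 73 draws are enough and 72 are not.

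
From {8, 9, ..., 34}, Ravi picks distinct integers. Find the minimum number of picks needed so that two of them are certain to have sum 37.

A set avoiding the sum 37 can contain at most one of each pair {x, 37−x}, plus the 5 elements whose complement lies outside the range.
The integers 19, …, 34 (16 of them) are such a set: any two sum to at least 19+20 = 39 > 37.
By pigeonhole, any 17th integer completes one of the 11 pairs, so 17 choices force a sum of 37.

17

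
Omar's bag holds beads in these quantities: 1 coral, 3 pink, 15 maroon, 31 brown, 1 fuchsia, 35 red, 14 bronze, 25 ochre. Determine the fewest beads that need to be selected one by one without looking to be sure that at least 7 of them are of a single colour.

36

The 8 colours are the holes; the beads drawn are the pigeons.
To avoid 7 of any one colour, the worst case takes at most 6 of each colour, or every bead of a colour that has fewer than 6.
That gives 1 + 3 + 6 + 6 + 1 + 6 + 6 + 6 = 35 beads with no colour reaching 7.
The next bead forces some colour to 7, so 35 + 1 = 36.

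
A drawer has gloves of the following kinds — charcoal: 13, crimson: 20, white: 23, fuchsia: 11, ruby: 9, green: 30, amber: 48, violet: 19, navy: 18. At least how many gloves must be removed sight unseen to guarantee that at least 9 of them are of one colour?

Pigeonhole: the 9 colours are the holes; the gloves drawn are the pigeons.
To avoid 9 of any one colour, the worst case takes at most 8 of each colour.
That gives 8 + 8 + 8 + 8 + 8 + 8 + 8 + 8 + 8 = 72 gloves with no colour reaching 9.
The next glove forces some colour to 9, so 72 + 1 = 73.

73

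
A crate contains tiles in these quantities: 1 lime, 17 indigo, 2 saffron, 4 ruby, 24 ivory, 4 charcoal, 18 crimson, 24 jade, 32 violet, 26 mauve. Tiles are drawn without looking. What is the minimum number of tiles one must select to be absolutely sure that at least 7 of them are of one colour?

48

An adversary could hand out at most 6 tiles per colour (4 colours run out sooner): 1 + 6 + 2 + 4 + 6 + 4 + 6 + 6 + 6 + 6 = 47 tiles and still no colour has 7.
One more tile lands in a colour already at 6, so 48 draws are enough and 47 are not.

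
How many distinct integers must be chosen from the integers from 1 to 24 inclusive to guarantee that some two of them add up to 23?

Two chosen integers sum to 23 exactly when both halves of some pair {x, 23−x} with 1 ≤ x ≤ 23−x ≤ 22 are chosen — 11 such pairs.
The remaining 2 elements (those with no distinct partner in range) can never complete a 23-sum, so the worst case takes all of them and one from each pair: 2 + 11 = 13.
The 14th integer has to be the second member of some pair, so 13 + 1 = 14.

14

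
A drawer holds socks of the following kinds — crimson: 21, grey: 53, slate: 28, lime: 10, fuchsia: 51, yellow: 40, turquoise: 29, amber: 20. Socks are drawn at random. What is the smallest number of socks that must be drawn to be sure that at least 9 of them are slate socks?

233

In the worst case for collecting slate socks, every non-slate sock comes out first.
There are 21 + 53 + 10 + 51 + 40 + 29 + 20 = 224 non-slate socks altogether.
After those, each further sock must be slate, so 224 + 9 = 233 draws guarantee 9 slate socks.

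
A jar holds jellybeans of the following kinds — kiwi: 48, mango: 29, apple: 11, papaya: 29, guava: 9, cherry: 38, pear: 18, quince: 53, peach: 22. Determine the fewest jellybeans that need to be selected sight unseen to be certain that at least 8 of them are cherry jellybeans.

227

In the worst case for collecting cherry jellybeans, every non-cherry jellybean comes out first.
There are 48 + 29 + 11 + 29 + 9 + 18 + 53 + 22 = 219 non-cherry jellybeans altogether.
After those, each further jellybean must be cherry, so 219 + 8 = 227 draws guarantee 8 cherry jellybeans.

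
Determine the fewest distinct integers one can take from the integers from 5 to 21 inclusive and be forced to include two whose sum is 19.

Group the elements by complementary pair {x, 19−x}: {5,14}, {6,13}, {7,12}, …, giving 5 two-element pairs and 7 integers whose partner 19−x falls outside [5,21].
By the pigeonhole principle, treating each of those 12 groups as a pigeonhole, one can pick one integer per group — 12 integers — with no two summing to 19.
The 13th integer lands in an occupied pair, forcing a sum of 19.

13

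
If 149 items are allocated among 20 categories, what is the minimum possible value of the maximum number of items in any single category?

The 20 categories are the holes and the 149 items are the pigeons.
If every category held at most 7 items, the total would be at most 20 × 7 = 140, which is less than 149.
So some category holds at least ⌈149/20⌉ = 8 items.

8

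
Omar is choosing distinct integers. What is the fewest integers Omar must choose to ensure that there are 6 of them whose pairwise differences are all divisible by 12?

61

Integers whose pairwise differences are multiples of 12 are exactly those sharing a remainder mod 12. By pigeonhole, the 12 residue classes mod 12 are the pigeonholes.
With 60 integers one could put 5 in each residue class and have no class reach 6.
The 61st integer pushes some class to 6, so 12·5 + 1 = 61.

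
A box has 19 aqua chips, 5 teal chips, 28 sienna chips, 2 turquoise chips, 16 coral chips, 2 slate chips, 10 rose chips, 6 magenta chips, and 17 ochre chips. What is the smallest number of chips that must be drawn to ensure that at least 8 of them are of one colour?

51

The 9 colours are the holes; the chips drawn are the pigeons.
To avoid 8 of any one colour, the worst case takes at most 7 of each colour, or every chip of a colour that has fewer than 7.
That gives 7 + 5 + 7 + 2 + 7 + 2 + 7 + 6 + 7 = 50 chips with no colour reaching 8.
The next chip forces some colour to 8, so 50 + 1 = 51.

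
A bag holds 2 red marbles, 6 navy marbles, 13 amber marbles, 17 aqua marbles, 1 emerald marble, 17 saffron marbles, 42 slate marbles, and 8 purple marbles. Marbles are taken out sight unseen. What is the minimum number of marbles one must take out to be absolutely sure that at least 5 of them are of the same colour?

28

Put each drawn marble into a box by colour. The largest draw with every box below 5 takes min(count, 4) from each colour; colours with fewer than 4 contribute all they have.
Σ min(cᵢ, 4) = 2 + 4 + 4 + 4 + 1 + 4 + 4 + 4 = 27.
Draw number 27 + 1 = 28 must push one box to 5.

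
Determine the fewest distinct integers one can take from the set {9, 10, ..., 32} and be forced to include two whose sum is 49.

17

Two chosen integers sum to 49 exactly when both halves of some pair {x, 49−x} with 17 ≤ x ≤ 49−x ≤ 32 are chosen — 8 such pairs.
The remaining 8 elements (those with no distinct partner in range) can never complete a 49-sum, so the worst case takes all of them and one from each pair: 8 + 8 = 16.
By the pigeonhole principle, the 17th integer has to be the second member of some pair, so 16 + 1 = 17.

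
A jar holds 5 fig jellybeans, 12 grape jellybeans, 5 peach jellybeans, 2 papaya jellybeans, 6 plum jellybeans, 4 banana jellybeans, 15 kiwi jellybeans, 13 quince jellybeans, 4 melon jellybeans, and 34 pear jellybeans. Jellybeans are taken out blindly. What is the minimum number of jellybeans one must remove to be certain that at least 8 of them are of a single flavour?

Put each drawn jellybean into a box by flavour. The largest draw with every box below 8 takes min(count, 7) from each flavour; flavours with fewer than 7 contribute all they have.
Σ min(cᵢ, 7) = 5 + 7 + 5 + 2 + 6 + 4 + 7 + 7 + 4 + 7 = 54.
Draw number 54 + 1 = 55 must push one box to 8.

55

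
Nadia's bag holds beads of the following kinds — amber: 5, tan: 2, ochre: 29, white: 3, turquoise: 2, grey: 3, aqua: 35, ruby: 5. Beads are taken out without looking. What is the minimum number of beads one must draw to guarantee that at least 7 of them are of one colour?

The 8 colours are the holes; the beads drawn are the pigeons.
To avoid 7 of any one colour, the worst case takes at most 6 of each colour, or every bead of a colour that has fewer than 6.
That gives 5 + 2 + 6 + 3 + 2 + 3 + 6 + 5 = 32 beads with no colour reaching 7.
The next bead forces some colour to 7, so 32 + 1 = 33.

33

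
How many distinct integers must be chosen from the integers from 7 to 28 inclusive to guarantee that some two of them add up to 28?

A set avoiding the sum 28 can contain at most one of each pair {x, 28−x}, plus the 8 elements whose complement lies outside the range or equal to its own complement.
The integers 14, …, 28 (15 of them) are such a set: any two sum to at least 14+15 = 29 > 28.
Pigeonhole: any 16th integer completes one of the 7 pairs, so 16 choices force a sum of 28.

16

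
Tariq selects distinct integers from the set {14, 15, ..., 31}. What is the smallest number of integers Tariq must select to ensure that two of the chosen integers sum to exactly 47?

Group the elements by complementary pair {x, 47−x}: {16,31}, {17,30}, {18,29}, …, giving 8 two-element pairs and 2 integers whose partner 47−x falls outside [14,31].
Treating each of those 10 groups as a pigeonhole, one can pick one integer per group — 10 integers — with no two summing to 47.
The 11th integer lands in an occupied pair, forcing a sum of 47.

11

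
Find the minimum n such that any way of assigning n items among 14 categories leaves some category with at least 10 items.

127

With 126 items one could put exactly 9 in each of the 14 categories, and no category would reach 10.
One more item must land in a category that already has 9, giving it 10.
So 14 × 9 + 1 = 127 items are required.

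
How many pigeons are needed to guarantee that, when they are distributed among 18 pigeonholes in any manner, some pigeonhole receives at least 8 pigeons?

With 126 pigeons one could put exactly 7 in each of the 18 pigeonholes, and no pigeonhole would reach 8.
Pigeonhole: one more pigeon must land in a pigeonhole that already has 7, giving it 8.
So 18 × 7 + 1 = 127 pigeons are required.

127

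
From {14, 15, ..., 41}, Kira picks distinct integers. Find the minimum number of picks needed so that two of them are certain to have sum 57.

Group the elements by complementary pair {x, 57−x}: {16,41}, {17,40}, {18,39}, …, giving 13 two-element pairs and 2 integers whose partner 57−x falls outside [14,41].
Treating each of those 15 groups as a pigeonhole, one can pick one integer per group — 15 integers — with no two summing to 57.
The 16th integer lands in an occupied pair, forcing a sum of 57.

16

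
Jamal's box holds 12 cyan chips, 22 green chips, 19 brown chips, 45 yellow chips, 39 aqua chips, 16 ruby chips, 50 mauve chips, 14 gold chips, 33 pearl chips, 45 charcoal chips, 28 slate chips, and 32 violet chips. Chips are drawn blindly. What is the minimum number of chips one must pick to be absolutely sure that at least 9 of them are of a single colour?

97

By pigeonhole, put each drawn chip into a box by colour. The largest draw with every box below 9 takes min(count, 8) from each colour.
Σ min(cᵢ, 8) = 8 + 8 + 8 + 8 + 8 + 8 + 8 + 8 + 8 + 8 + 8 + 8 = 96.
Draw number 96 + 1 = 97 must push one box to 9.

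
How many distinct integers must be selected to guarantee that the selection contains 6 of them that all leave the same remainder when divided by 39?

By the pigeonhole principle, the 39 residue classes mod 39 are the pigeonholes.
With 195 integers one could put 5 in each residue class and have no class reach 6.
The 196th integer pushes some class to 6, so 39·5 + 1 = 196.

196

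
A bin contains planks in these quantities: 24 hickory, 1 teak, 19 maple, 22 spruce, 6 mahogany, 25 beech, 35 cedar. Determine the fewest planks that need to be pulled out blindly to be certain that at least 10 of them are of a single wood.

An adversary could hand out at most 9 planks per wood (teak, mahogany run out sooner): 9 + 1 + 9 + 9 + 6 + 9 + 9 = 52 planks and still no wood has 10.
Pigeonhole: one more plank lands in a wood already at 9, so 53 draws are enough and 52 are not.

53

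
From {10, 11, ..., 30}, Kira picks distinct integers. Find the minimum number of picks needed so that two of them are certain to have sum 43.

Group the elements by complementary pair {x, 43−x}: {13,30}, {14,29}, {15,28}, …, giving 9 two-element pairs and 3 integers whose partner 43−x falls outside [10,30].
By the pigeonhole principle, treating each of those 12 groups as a pigeonhole, one can pick one integer per group — 12 integers — with no two summing to 43.
The 13th integer lands in an occupied pair, forcing a sum of 43.

13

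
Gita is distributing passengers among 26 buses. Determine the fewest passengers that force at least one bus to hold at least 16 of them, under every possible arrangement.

With 390 passengers one could put exactly 15 in each of the 26 buses, and no bus would reach 16.
Pigeonhole: one more passenger must land in a bus that already has 15, giving it 16.
So 26 × 15 + 1 = 391 passengers are required.

391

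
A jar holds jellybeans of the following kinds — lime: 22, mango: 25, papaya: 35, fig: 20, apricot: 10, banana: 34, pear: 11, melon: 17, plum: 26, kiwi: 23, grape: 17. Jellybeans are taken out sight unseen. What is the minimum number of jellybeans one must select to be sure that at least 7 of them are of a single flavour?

67

Pigeonhole: the 11 flavours are the holes; the jellybeans drawn are the pigeons.
To avoid 7 of any one flavour, the worst case takes at most 6 of each flavour.
That gives 6 + 6 + 6 + 6 + 6 + 6 + 6 + 6 + 6 + 6 + 6 = 66 jellybeans with no flavour reaching 7.
The next jellybean forces some flavour to 7, so 66 + 1 = 67.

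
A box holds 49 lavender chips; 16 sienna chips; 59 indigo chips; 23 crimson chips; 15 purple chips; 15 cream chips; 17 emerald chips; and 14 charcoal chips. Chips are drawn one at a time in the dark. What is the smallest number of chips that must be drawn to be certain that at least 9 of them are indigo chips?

158

In the worst case for collecting indigo chips, every non-indigo chip comes out first.
There are 49 + 16 + 23 + 15 + 15 + 17 + 14 = 149 non-indigo chips altogether.
After those, each further chip must be indigo, so 149 + 9 = 158 draws guarantee 9 indigo chips.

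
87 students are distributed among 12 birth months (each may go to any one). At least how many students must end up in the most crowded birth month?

8

By the pigeonhole principle, the 12 birth months are the holes and the 87 students are the pigeons.
If every birth month held at most 7 students, the total would be at most 12 × 7 = 84, which is less than 87.
So some birth month holds at least ⌈87/12⌉ = 8 students.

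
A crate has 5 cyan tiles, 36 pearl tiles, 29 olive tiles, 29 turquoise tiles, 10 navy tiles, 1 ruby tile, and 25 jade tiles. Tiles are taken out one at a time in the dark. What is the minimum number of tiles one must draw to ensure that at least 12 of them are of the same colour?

61

An adversary could hand out at most 11 tiles per colour (cyan, navy, ruby run out sooner): 5 + 11 + 11 + 11 + 10 + 1 + 11 = 60 tiles and still no colour has 12.
By pigeonhole, one more tile lands in a colour already at 11, so 61 draws are enough and 60 are not.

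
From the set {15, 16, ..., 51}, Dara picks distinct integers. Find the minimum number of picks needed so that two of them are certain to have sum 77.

Group the elements by complementary pair {x, 77−x}: {26,51}, {27,50}, {28,49}, …, giving 13 two-element pairs and 11 integers whose partner 77−x falls outside [15,51].
By pigeonhole, treating each of those 24 groups as a pigeonhole, one can pick one integer per group — 24 integers — with no two summing to 77.
The 25th integer lands in an occupied pair, forcing a sum of 77.

25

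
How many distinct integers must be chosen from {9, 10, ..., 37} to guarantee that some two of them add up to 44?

17

A set avoiding the sum 44 can contain at most one of each pair {x, 44−x}, plus the 3 elements whose complement lies outside the range or equal to its own complement.
The integers 22, …, 37 (16 of them) are such a set: any two sum to at least 22+23 = 45 > 44.
Any 17th integer completes one of the 13 pairs, so 17 choices force a sum of 44.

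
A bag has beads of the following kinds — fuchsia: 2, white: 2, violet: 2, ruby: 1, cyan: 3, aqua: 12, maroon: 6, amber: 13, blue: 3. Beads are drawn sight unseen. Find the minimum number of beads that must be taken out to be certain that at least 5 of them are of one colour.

Pigeonhole: the 9 colours are the holes; the beads drawn are the pigeons.
To avoid 5 of any one colour, the worst case takes at most 4 of each colour, or every bead of a colour that has fewer than 4.
That gives 2 + 2 + 2 + 1 + 3 + 4 + 4 + 4 + 3 = 25 beads with no colour reaching 5.
The next bead forces some colour to 5, so 25 + 1 = 26.

26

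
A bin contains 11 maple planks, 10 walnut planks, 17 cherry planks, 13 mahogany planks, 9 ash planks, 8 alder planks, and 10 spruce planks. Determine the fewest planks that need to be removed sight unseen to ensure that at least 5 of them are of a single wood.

29

An adversary could hand out at most 4 planks per wood: 4 + 4 + 4 + 4 + 4 + 4 + 4 = 28 planks and still no wood has 5.
One more plank lands in a wood already at 4, so 29 draws are enough and 28 are not.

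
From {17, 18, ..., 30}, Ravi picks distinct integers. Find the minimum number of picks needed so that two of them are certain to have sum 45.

9

Two chosen integers sum to 45 exactly when both halves of some pair {x, 45−x} with 17 ≤ x ≤ 45−x ≤ 28 are chosen — 6 such pairs.
The remaining 2 elements (those with no distinct partner in range) can never complete a 45-sum, so the worst case takes all of them and one from each pair: 2 + 6 = 8.
The 9th integer has to be the second member of some pair, so 8 + 1 = 9.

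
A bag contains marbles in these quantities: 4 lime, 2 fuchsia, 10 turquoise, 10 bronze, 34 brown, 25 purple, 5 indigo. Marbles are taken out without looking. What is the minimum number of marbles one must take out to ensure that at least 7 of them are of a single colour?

36

The 7 colours are the holes; the marbles drawn are the pigeons.
To avoid 7 of any one colour, the worst case takes at most 6 of each colour, or every marble of a colour that has fewer than 6.
That gives 4 + 2 + 6 + 6 + 6 + 6 + 5 = 35 marbles with no colour reaching 7.
The next marble forces some colour to 7, so 35 + 1 = 36.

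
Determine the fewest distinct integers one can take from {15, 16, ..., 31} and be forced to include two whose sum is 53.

Two chosen integers sum to 53 exactly when both halves of some pair {x, 53−x} with 22 ≤ x ≤ 53−x ≤ 31 are chosen — 5 such pairs.
The remaining 7 elements (those with no distinct partner in range) can never complete a 53-sum, so the worst case takes all of them and one from each pair: 7 + 5 = 12.
By the pigeonhole principle, the 13th integer has to be the second member of some pair, so 12 + 1 = 13.

13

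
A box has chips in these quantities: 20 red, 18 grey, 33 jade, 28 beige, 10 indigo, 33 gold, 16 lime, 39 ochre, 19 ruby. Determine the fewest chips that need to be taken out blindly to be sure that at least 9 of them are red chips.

205

In the worst case for collecting red chips, every non-red chip comes out first.
There are 18 + 33 + 28 + 10 + 33 + 16 + 39 + 19 = 196 non-red chips altogether.
After those, each further chip must be red, so 196 + 9 = 205 draws guarantee 9 red chips.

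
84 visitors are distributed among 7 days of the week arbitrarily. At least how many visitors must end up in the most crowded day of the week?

12

The 7 days of the week are the holes and the 84 visitors are the pigeons.
If every day of the week held at most 11 visitors, the total would be at most 7 × 11 = 77, which is less than 84.
So some day of the week holds at least ⌈84/7⌉ = 12 visitors.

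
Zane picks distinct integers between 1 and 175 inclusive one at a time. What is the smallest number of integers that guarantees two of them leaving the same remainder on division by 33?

34

The 33 residue classes mod 33 are the pigeonholes.
With 33 integers one could put 1 in each residue class and have no class reach 2.
The 34th integer pushes some class to 2, so 33·1 + 1 = 34.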